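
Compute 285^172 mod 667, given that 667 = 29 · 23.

Mod 29: 285 ≡ 24; by Fermat, exponent reduces to 172 mod 28 = 4; 24^4 ≡ 16 (mod 29).
Mod 23: 285 ≡ 9; by Fermat, exponent reduces to 172 mod 22 = 18; 9^18 ≡ 4 (mod 23).
Combine by CRT: x ≡ 16 (mod 29), x ≡ 4 (mod 23) ⇒ x ≡ 625 (mod 667).

625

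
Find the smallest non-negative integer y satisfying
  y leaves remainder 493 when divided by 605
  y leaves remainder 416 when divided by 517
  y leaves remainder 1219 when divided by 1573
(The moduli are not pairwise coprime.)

202563

Combine the congruences pairwise.
gcd(605, 517) = 11 and 11 | (416 − 493), so the pair is consistent; merging gives y ≡ 3518 (mod 28435), where 28435 = lcm(605, 517).
gcd(28435, 1573) = 121 and 121 | (1219 − 3518), so the pair is consistent; merging gives y ≡ 202563 (mod 369655), where 369655 = lcm(28435, 1573).
The solution is unique modulo lcm(605, 517, 1573) = 369655.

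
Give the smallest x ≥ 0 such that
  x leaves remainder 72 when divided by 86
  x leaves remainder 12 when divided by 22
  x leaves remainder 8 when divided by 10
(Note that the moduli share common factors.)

Combine the congruences pairwise.
gcd(86, 22) = 2 and 2 | (12 − 72), so the pair is consistent; merging gives x ≡ 760 (mod 946), where 946 = lcm(86, 22).
gcd(946, 10) = 2 and 2 | (8 − 760), so the pair is consistent; merging gives x ≡ 3598 (mod 4730), where 4730 = lcm(946, 10).
The solution is unique modulo lcm(86, 22, 10) = 4730.

3598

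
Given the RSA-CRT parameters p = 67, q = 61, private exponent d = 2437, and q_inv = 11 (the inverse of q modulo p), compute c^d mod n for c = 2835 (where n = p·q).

d_p = d mod (p−1) = 2437 mod 66 = 61; d_q = d mod (q−1) = 37.
m₁ = c^(d_p) mod p: c ≡ 21 (mod 67), and 21^61 mod 67 = 26.
m₂ = c^(d_q) mod q: c ≡ 29 (mod 61), and 29^37 mod 61 = 29.
h = q_inv·(m₁ − m₂) mod p = 11·(26 − 29) mod 67 = 34.
m = m₂ + h·q = 29 + 34·61 = 2103.

2103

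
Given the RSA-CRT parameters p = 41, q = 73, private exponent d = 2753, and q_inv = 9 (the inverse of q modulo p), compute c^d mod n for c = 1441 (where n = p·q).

2313

d_p = d mod (p−1) = 2753 mod 40 = 33; d_q = d mod (q−1) = 17.
m₁ = c^(d_p) mod p: c ≡ 6 (mod 41), and 6^33 mod 41 = 17.
m₂ = c^(d_q) mod q: c ≡ 54 (mod 73), and 54^17 mod 73 = 50.
h = q_inv·(m₁ − m₂) mod p = 9·(17 − 50) mod 41 = 31.
m = m₂ + h·q = 50 + 31·73 = 2313.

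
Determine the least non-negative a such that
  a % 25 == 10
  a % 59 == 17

135

From a ≡ 10 (mod 25) write a = 10 + 25t. Substituting into a ≡ 17 (mod 59) gives 25t ≡ 7 (mod 59), and since 25⁻¹ ≡ 26 (mod 59), t ≡ 5. Hence a ≡ 10 + 25·5 = 135 (mod 1475).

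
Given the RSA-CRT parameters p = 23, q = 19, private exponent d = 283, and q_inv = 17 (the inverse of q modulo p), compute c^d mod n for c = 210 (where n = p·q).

d_p = d mod (p−1) = 283 mod 22 = 19; d_q = d mod (q−1) = 13.
m₁ = c^(d_p) mod p: c ≡ 3 (mod 23), and 3^19 mod 23 = 6.
m₂ = c^(d_q) mod q: c ≡ 1 (mod 19), and 1^13 mod 19 = 1.
h = q_inv·(m₁ − m₂) mod p = 17·(6 − 1) mod 23 = 16.
m = m₂ + h·q = 1 + 16·19 = 305.

305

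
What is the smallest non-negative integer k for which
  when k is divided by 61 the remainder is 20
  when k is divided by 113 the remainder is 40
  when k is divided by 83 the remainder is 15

207847

The moduli are pairwise coprime; N = 61·113·83 = 572119.
N/61 = 9379; 9379 ≡ 46 (mod 61); 46·4 ≡ 1, so inverse 4.
N/113 = 5063; 5063 ≡ 91 (mod 113); 91·77 ≡ 1, so inverse 77.
N/83 = 6893; 6893 ≡ 4 (mod 83); 4·21 ≡ 1, so inverse 21.
k ≡ 20·9379·4 + 40·5063·77 + 15·6893·21 = 18515655.
18515655 mod 572119 = 207847.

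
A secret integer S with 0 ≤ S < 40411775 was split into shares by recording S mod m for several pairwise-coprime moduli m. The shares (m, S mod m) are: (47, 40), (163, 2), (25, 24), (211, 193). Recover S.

18609549

Combine the congruences pairwise.
From S ≡ 40 (mod 47) write S = 40 + 47t. Substituting into S ≡ 2 (mod 163) gives 47t ≡ 125 (mod 163), and since 47⁻¹ ≡ 111 (mod 163), t ≡ 20. Hence S ≡ 40 + 47·20 = 980 (mod 7661).
From S ≡ 980 (mod 7661) write S = 980 + 7661t. Substituting into S ≡ 24 (mod 25) gives 7661t ≡ 19 (mod 25), and since 11⁻¹ ≡ 16 (mod 25), t ≡ 4. Hence S ≡ 980 + 7661·4 = 31624 (mod 191525).
From S ≡ 31624 (mod 191525) write S = 31624 + 191525t. Substituting into S ≡ 193 (mod 211) gives 191525t ≡ 8 (mod 211), and since 148⁻¹ ≡ 144 (mod 211), t ≡ 97. Hence S ≡ 31624 + 191525·97 = 18609549 (mod 40411775).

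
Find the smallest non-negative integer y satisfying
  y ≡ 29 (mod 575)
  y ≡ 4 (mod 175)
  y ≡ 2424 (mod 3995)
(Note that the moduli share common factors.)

2235629

gcd(575, 175) = 25 and 25 | (4 − 29), so the pair is consistent; merging gives y ≡ 1754 (mod 4025), where 4025 = lcm(575, 175).
gcd(4025, 3995) = 5 and 5 | (2424 − 1754), so the pair is consistent; merging gives y ≡ 2235629 (mod 3215975), where 3215975 = lcm(4025, 3995).
The solution is unique modulo lcm(575, 175, 3995) = 3215975.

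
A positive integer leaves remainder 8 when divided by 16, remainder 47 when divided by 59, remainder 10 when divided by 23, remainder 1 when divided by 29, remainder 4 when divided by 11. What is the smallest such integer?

4563992

The moduli are pairwise coprime; N = 16·59·23·29·11 = 6926128.
N/16 = 432883; 432883 ≡ 3 (mod 16); 3·11 ≡ 1, so inverse 11.
N/59 = 117392; 117392 ≡ 41 (mod 59); 41·36 ≡ 1, so inverse 36.
N/23 = 301136; 301136 ≡ 20 (mod 23); 20·15 ≡ 1, so inverse 15.
N/29 = 238832; 238832 ≡ 17 (mod 29); 17·12 ≡ 1, so inverse 12.
N/11 = 629648; 629648 ≡ 8 (mod 11); 8·7 ≡ 1, so inverse 7.
x ≡ 8·432883·11 + 47·117392·36 + 10·301136·15 + 1·238832·12 + 4·629648·7 = 302387496.
302387496 mod 6926128 = 4563992.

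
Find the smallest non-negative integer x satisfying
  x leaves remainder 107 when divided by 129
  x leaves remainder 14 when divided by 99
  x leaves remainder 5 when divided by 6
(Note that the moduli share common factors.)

Combine the congruences pairwise.
gcd(129, 99) = 3 and 3 | (14 − 107), so the pair is consistent; merging gives x ≡ 2687 (mod 4257), where 4257 = lcm(129, 99).
gcd(4257, 6) = 3 and 3 | (5 − 2687), so the pair is consistent; merging gives x ≡ 2687 (mod 8514), where 8514 = lcm(4257, 6).
The solution is unique modulo lcm(129, 99, 6) = 8514.

2687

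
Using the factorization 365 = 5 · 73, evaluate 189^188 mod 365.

301

Mod 5: 189 ≡ 4; since 4 | 188, by Fermat 4^188 ≡ 1 (mod 5).
Mod 73: 189 ≡ 43; by Fermat, exponent reduces to 188 mod 72 = 44; 43^44 ≡ 9 (mod 73).
Combine by CRT: x ≡ 1 (mod 5), x ≡ 9 (mod 73) ⇒ x ≡ 301 (mod 365).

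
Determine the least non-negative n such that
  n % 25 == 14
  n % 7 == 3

From n ≡ 14 (mod 25) write n = 14 + 25t. Substituting into n ≡ 3 (mod 7) gives 25t ≡ 3 (mod 7), and since 4⁻¹ ≡ 2 (mod 7), t ≡ 6. Hence n ≡ 14 + 25·6 = 164 (mod 175).

164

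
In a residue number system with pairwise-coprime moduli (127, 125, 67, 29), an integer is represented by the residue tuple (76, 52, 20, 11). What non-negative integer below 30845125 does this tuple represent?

Combine the congruences pairwise.
From x ≡ 76 (mod 127) write x = 76 + 127t. Substituting into x ≡ 52 (mod 125) gives 127t ≡ 101 (mod 125), and since 2⁻¹ ≡ 63 (mod 125), t ≡ 113. Hence x ≡ 76 + 127·113 = 14427 (mod 15875).
From x ≡ 14427 (mod 15875) write x = 14427 + 15875t. Substituting into x ≡ 20 (mod 67) gives 15875t ≡ 65 (mod 67), and since 63⁻¹ ≡ 50 (mod 67), t ≡ 34. Hence x ≡ 14427 + 15875·34 = 554177 (mod 1063625).
From x ≡ 554177 (mod 1063625) write x = 554177 + 1063625t. Substituting into x ≡ 11 (mod 29) gives 1063625t ≡ 24 (mod 29), and since 21⁻¹ ≡ 18 (mod 29), t ≡ 26. Hence x ≡ 554177 + 1063625·26 = 28208427 (mod 30845125).

28208427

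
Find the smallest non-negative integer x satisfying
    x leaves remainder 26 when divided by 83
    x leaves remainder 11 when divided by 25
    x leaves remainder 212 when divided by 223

460261

The moduli are pairwise coprime; N = 83·25·223 = 462725.
N/83 = 5575; 5575 ≡ 14 (mod 83); 14·6 ≡ 1, so inverse 6.
N/25 = 18509; 18509 ≡ 9 (mod 25); 9·14 ≡ 1, so inverse 14.
N/223 = 2075; 2075 ≡ 68 (mod 223); 68·82 ≡ 1, so inverse 82.
x ≡ 26·5575·6 + 11·18509·14 + 212·2075·82 = 39791886.
39791886 mod 462725 = 460261.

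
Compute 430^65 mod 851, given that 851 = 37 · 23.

82

Mod 37: 430 ≡ 23; by Fermat, exponent reduces to 65 mod 36 = 29; 23^29 ≡ 8 (mod 37).
Mod 23: 430 ≡ 16; by Fermat, exponent reduces to 65 mod 22 = 21; 16^21 ≡ 13 (mod 23).
Combine by CRT: x ≡ 8 (mod 37), x ≡ 13 (mod 23) ⇒ x ≡ 82 (mod 851).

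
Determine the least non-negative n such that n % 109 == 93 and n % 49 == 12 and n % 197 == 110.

The moduli are pairwise coprime; M = 109·49·197 = 1052177.
M/109 = 9653; 9653 ≡ 61 (mod 109); 61·84 ≡ 1, so inverse 84.
M/49 = 21473; 21473 ≡ 11 (mod 49); 11·9 ≡ 1, so inverse 9.
M/197 = 5341; 5341 ≡ 22 (mod 197); 22·9 ≡ 1, so inverse 9.
n ≡ 93·9653·84 + 12·21473·9 + 110·5341·9 = 83015910.
83015910 mod 1052177 = 946104.

946104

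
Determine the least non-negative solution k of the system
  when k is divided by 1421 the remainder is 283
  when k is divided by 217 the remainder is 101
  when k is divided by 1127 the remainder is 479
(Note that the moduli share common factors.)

1003509

Combine the congruences pairwise.
gcd(1421, 217) = 7 and 7 | (101 − 283), so the pair is consistent; merging gives k ≡ 34387 (mod 44051), where 44051 = lcm(1421, 217).
gcd(44051, 1127) = 49 and 49 | (479 − 34387), so the pair is consistent; merging gives k ≡ 1003509 (mod 1013173), where 1013173 = lcm(44051, 1127).
The solution is unique modulo lcm(1421, 217, 1127) = 1013173.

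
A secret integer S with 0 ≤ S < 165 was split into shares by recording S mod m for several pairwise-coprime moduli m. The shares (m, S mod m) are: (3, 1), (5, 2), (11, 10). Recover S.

142

Combine the congruences pairwise.
From S ≡ 1 (mod 3) write S = 1 + 3t. Substituting into S ≡ 2 (mod 5) gives 3t ≡ 1 (mod 5), and since 3⁻¹ ≡ 2 (mod 5), t ≡ 2. Hence S ≡ 1 + 3·2 = 7 (mod 15).
From S ≡ 7 (mod 15) write S = 7 + 15t. Substituting into S ≡ 10 (mod 11) gives 15t ≡ 3 (mod 11), and since 4⁻¹ ≡ 3 (mod 11), t ≡ 9. Hence S ≡ 7 + 15·9 = 142 (mod 165).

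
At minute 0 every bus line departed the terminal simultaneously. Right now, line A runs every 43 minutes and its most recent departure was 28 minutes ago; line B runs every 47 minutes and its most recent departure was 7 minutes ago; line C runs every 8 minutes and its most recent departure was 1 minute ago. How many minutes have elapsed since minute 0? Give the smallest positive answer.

From t ≡ 28 (mod 43) write t = 28 + 43s. Substituting into t ≡ 7 (mod 47) gives 43s ≡ 26 (mod 47), and since 43⁻¹ ≡ 35 (mod 47), s ≡ 17. Hence t ≡ 28 + 43·17 = 759 (mod 2021).
From t ≡ 759 (mod 2021) write t = 759 + 2021s. Substituting into t ≡ 1 (mod 8) gives 2021s ≡ 2 (mod 8), and since 5⁻¹ ≡ 5 (mod 8), s ≡ 2. Hence t ≡ 759 + 2021·2 = 4801 (mod 16168).

4801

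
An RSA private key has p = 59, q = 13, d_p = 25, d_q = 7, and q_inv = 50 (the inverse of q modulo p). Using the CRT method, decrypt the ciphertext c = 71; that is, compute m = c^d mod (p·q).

566

m₁ = c^(d_p) mod p: c ≡ 12 (mod 59), and 12^25 mod 59 = 35.
m₂ = c^(d_q) mod q: c ≡ 6 (mod 13), and 6^7 mod 13 = 7.
h = q_inv·(m₁ − m₂) mod p = 50·(35 − 7) mod 59 = 43.
m = m₂ + h·q = 7 + 43·13 = 566.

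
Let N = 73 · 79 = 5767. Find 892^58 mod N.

4289

Mod 73: 892 ≡ 16; 16^58 ≡ 55 (mod 73).
Mod 79: 892 ≡ 23; 23^58 ≡ 23 (mod 79).
Combine by CRT: x ≡ 55 (mod 73), x ≡ 23 (mod 79) ⇒ x ≡ 4289 (mod 5767).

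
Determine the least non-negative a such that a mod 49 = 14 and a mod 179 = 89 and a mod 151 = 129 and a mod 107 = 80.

102092739

Combine the congruences pairwise.
From a ≡ 14 (mod 49) write a = 14 + 49t. Substituting into a ≡ 89 (mod 179) gives 49t ≡ 75 (mod 179), and since 49⁻¹ ≡ 95 (mod 179), t ≡ 144. Hence a ≡ 14 + 49·144 = 7070 (mod 8771).
From a ≡ 7070 (mod 8771) write a = 7070 + 8771t. Substituting into a ≡ 129 (mod 151) gives 8771t ≡ 5 (mod 151), and since 13⁻¹ ≡ 93 (mod 151), t ≡ 12. Hence a ≡ 7070 + 8771·12 = 112322 (mod 1324421).
From a ≡ 112322 (mod 1324421) write a = 112322 + 1324421t. Substituting into a ≡ 80 (mod 107) gives 1324421t ≡ 1 (mod 107), and since 82⁻¹ ≡ 77 (mod 107), t ≡ 77. Hence a ≡ 112322 + 1324421·77 = 102092739 (mod 141713047).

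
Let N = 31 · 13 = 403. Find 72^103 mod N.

71

Mod 31: 72 ≡ 10; by Fermat, exponent reduces to 103 mod 30 = 13; 10^13 ≡ 9 (mod 31).
Mod 13: 72 ≡ 7; by Fermat, exponent reduces to 103 mod 12 = 7; 7^7 ≡ 6 (mod 13).
Combine by CRT: x ≡ 9 (mod 31), x ≡ 6 (mod 13) ⇒ x ≡ 71 (mod 403).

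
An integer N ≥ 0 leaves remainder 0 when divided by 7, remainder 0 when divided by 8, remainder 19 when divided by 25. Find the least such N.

1344

Combine the congruences pairwise.
From N ≡ 0 (mod 7) write N = 0 + 7t. Substituting into N ≡ 0 (mod 8) gives 7t ≡ 0 (mod 8), and since 7⁻¹ ≡ 7 (mod 8), t ≡ 0. Hence N ≡ 0 + 7·0 = 0 (mod 56).
From N ≡ 0 (mod 56) write N = 0 + 56t. Substituting into N ≡ 19 (mod 25) gives 56t ≡ 19 (mod 25), and since 6⁻¹ ≡ 21 (mod 25), t ≡ 24. Hence N ≡ 0 + 56·24 = 1344 (mod 1400).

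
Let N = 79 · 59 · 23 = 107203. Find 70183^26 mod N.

Mod 79: 70183 ≡ 31; 31^26 ≡ 55 (mod 79).
Mod 59: 70183 ≡ 32; 32^26 ≡ 41 (mod 59).
Mod 23: 70183 ≡ 10; by Fermat, exponent reduces to 26 mod 22 = 4; 10^4 ≡ 18 (mod 23).
Combine by CRT: x ≡ 55 (mod 79), x ≡ 41 (mod 59), x ≡ 18 (mod 23) ⇒ x ≡ 1398 (mod 107203).

1398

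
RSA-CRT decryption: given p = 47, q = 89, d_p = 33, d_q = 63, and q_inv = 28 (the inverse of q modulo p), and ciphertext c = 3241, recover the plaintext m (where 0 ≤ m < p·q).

m₁ = c^(d_p) mod p: c ≡ 45 (mod 47), and 45^33 mod 47 = 10.
m₂ = c^(d_q) mod q: c ≡ 37 (mod 89), and 37^63 mod 89 = 77.
h = q_inv·(m₁ − m₂) mod p = 28·(10 − 77) mod 47 = 4.
m = m₂ + h·q = 77 + 4·89 = 433.

433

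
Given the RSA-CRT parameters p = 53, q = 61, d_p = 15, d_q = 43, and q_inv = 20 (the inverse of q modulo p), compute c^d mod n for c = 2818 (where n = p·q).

25

m₁ = c^(d_p) mod p: c ≡ 9 (mod 53), and 9^15 mod 53 = 25.
m₂ = c^(d_q) mod q: c ≡ 12 (mod 61), and 12^43 mod 61 = 25.
h = q_inv·(m₁ − m₂) mod p = 20·(25 − 25) mod 53 = 0.
m = m₂ + h·q = 25 + 0·61 = 25.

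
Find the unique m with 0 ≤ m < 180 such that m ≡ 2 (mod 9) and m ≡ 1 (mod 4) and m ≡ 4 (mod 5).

29

From m ≡ 2 (mod 9) write m = 2 + 9t. Substituting into m ≡ 1 (mod 4) gives 9t ≡ 3 (mod 4), and since 1⁻¹ ≡ 1 (mod 4), t ≡ 3. Hence m ≡ 2 + 9·3 = 29 (mod 36).
From m ≡ 29 (mod 36) write m = 29 + 36t. Substituting into m ≡ 4 (mod 5) gives 36t ≡ 0 (mod 5), and since 1⁻¹ ≡ 1 (mod 5), t ≡ 0. Hence m ≡ 29 + 36·0 = 29 (mod 180).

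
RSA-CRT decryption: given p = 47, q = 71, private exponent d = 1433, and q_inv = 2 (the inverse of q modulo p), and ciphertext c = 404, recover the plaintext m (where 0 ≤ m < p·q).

d_p = d mod (p−1) = 1433 mod 46 = 7; d_q = d mod (q−1) = 33.
m₁ = c^(d_p) mod p: c ≡ 28 (mod 47), and 28^7 mod 47 = 17.
m₂ = c^(d_q) mod q: c ≡ 49 (mod 71), and 49^33 mod 71 = 60.
h = q_inv·(m₁ − m₂) mod p = 2·(17 − 60) mod 47 = 8.
m = m₂ + h·q = 60 + 8·71 = 628.

628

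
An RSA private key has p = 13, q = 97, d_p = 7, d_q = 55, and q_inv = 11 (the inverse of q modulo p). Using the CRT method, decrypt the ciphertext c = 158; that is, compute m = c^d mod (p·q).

m₁ = c^(d_p) mod p: c ≡ 2 (mod 13), and 2^7 mod 13 = 11.
m₂ = c^(d_q) mod q: c ≡ 61 (mod 97), and 61^55 mod 97 = 61.
h = q_inv·(m₁ − m₂) mod p = 11·(11 − 61) mod 13 = 9.
m = m₂ + h·q = 61 + 9·97 = 934.

934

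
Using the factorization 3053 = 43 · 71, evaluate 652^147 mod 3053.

2622

Mod 43: 652 ≡ 7; by Fermat, exponent reduces to 147 mod 42 = 21; 7^21 ≡ 42 (mod 43).
Mod 71: 652 ≡ 13; by Fermat, exponent reduces to 147 mod 70 = 7; 13^7 ≡ 66 (mod 71).
Combine by CRT: x ≡ 42 (mod 43), x ≡ 66 (mod 71) ⇒ x ≡ 2622 (mod 3053).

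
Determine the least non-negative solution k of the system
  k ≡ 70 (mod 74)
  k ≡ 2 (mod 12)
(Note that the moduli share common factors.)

gcd(74, 12) = 2 and 2 | (2 − 70), so the pair is consistent; merging gives k ≡ 218 (mod 444), where 444 = lcm(74, 12).
The solution is unique modulo lcm(74, 12) = 444.

218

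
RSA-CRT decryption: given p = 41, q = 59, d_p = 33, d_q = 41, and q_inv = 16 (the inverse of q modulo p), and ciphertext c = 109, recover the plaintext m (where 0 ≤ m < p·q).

m₁ = c^(d_p) mod p: c ≡ 27 (mod 41), and 27^33 mod 41 = 27.
m₂ = c^(d_q) mod q: c ≡ 50 (mod 59), and 50^41 mod 59 = 42.
h = q_inv·(m₁ − m₂) mod p = 16·(27 − 42) mod 41 = 6.
m = m₂ + h·q = 42 + 6·59 = 396.

396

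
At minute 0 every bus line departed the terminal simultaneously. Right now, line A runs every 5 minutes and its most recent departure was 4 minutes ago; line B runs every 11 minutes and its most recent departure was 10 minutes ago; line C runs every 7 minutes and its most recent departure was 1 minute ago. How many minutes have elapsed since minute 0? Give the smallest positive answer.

The moduli are pairwise coprime; N = 5·11·7 = 385.
N/5 = 77; 77 ≡ 2 (mod 5); 2·3 ≡ 1, so inverse 3.
N/11 = 35; 35 ≡ 2 (mod 11); 2·6 ≡ 1, so inverse 6.
N/7 = 55; 55 ≡ 6 (mod 7); 6·6 ≡ 1, so inverse 6.
t ≡ 4·77·3 + 10·35·6 + 1·55·6 = 3354.
3354 mod 385 = 274.

274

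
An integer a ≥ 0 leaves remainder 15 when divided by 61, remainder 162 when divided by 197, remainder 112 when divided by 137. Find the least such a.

220408

The moduli are pairwise coprime; N = 61·197·137 = 1646329.
N/61 = 26989; 26989 ≡ 27 (mod 61); 27·52 ≡ 1, so inverse 52.
N/197 = 8357; 8357 ≡ 83 (mod 197); 83·19 ≡ 1, so inverse 19.
N/137 = 12017; 12017 ≡ 98 (mod 137); 98·7 ≡ 1, so inverse 7.
a ≡ 15·26989·52 + 162·8357·19 + 112·12017·7 = 56195594.
56195594 mod 1646329 = 220408.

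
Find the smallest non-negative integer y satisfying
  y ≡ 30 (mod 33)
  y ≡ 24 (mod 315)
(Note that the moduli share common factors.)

Combine the congruences pairwise.
gcd(33, 315) = 3 and 3 | (24 − 30), so the pair is consistent; merging gives y ≡ 1284 (mod 3465), where 3465 = lcm(33, 315).
The solution is unique modulo lcm(33, 315) = 3465.

1284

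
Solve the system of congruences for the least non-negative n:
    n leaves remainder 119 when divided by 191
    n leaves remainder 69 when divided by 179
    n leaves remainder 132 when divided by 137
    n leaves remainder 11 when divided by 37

From n ≡ 119 (mod 191) write n = 119 + 191t. Substituting into n ≡ 69 (mod 179) gives 191t ≡ 129 (mod 179), and since 12⁻¹ ≡ 15 (mod 179), t ≡ 145. Hence n ≡ 119 + 191·145 = 27814 (mod 34189).
From n ≡ 27814 (mod 34189) write n = 27814 + 34189t. Substituting into n ≡ 132 (mod 137) gives 34189t ≡ 129 (mod 137), and since 76⁻¹ ≡ 128 (mod 137), t ≡ 72. Hence n ≡ 27814 + 34189·72 = 2489422 (mod 4683893).
From n ≡ 2489422 (mod 4683893) write n = 2489422 + 4683893t. Substituting into n ≡ 11 (mod 37) gives 4683893t ≡ 23 (mod 37), and since 26⁻¹ ≡ 10 (mod 37), t ≡ 8. Hence n ≡ 2489422 + 4683893·8 = 39960566 (mod 173304041).

39960566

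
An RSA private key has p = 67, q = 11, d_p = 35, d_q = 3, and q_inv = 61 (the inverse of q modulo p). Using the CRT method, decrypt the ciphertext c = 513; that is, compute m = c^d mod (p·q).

409

m₁ = c^(d_p) mod p: c ≡ 44 (mod 67), and 44^35 mod 67 = 7.
m₂ = c^(d_q) mod q: c ≡ 7 (mod 11), and 7^3 mod 11 = 2.
h = q_inv·(m₁ − m₂) mod p = 61·(7 − 2) mod 67 = 37.
m = m₂ + h·q = 2 + 37·11 = 409.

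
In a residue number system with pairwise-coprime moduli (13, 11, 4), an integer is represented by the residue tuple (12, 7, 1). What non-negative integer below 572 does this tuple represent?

337

From x ≡ 12 (mod 13) write x = 12 + 13t. Substituting into x ≡ 7 (mod 11) gives 13t ≡ 6 (mod 11), and since 2⁻¹ ≡ 6 (mod 11), t ≡ 3. Hence x ≡ 12 + 13·3 = 51 (mod 143).
From x ≡ 51 (mod 143) write x = 51 + 143t. Substituting into x ≡ 1 (mod 4) gives 143t ≡ 2 (mod 4), and since 3⁻¹ ≡ 3 (mod 4), t ≡ 2. Hence x ≡ 51 + 143·2 = 337 (mod 572).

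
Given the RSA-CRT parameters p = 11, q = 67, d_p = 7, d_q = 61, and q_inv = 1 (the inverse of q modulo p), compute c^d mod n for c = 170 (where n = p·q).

289

m₁ = c^(d_p) mod p: c ≡ 5 (mod 11), and 5^7 mod 11 = 3.
m₂ = c^(d_q) mod q: c ≡ 36 (mod 67), and 36^61 mod 67 = 21.
h = q_inv·(m₁ − m₂) mod p = 1·(3 − 21) mod 11 = 4.
m = m₂ + h·q = 21 + 4·67 = 289.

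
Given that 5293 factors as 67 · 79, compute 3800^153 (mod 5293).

Mod 67: 3800 ≡ 48; by Fermat, exponent reduces to 153 mod 66 = 21; 48^21 ≡ 58 (mod 67).
Mod 79: 3800 ≡ 8; by Fermat, exponent reduces to 153 mod 78 = 75; 8^75 ≡ 52 (mod 79).
Combine by CRT: x ≡ 58 (mod 67), x ≡ 52 (mod 79) ⇒ x ≡ 2738 (mod 5293).

2738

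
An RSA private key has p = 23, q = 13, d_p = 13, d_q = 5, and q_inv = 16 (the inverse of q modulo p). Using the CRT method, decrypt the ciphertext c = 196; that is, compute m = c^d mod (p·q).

144

m₁ = c^(d_p) mod p: c ≡ 12 (mod 23), and 12^13 mod 23 = 6.
m₂ = c^(d_q) mod q: c ≡ 1 (mod 13), and 1^5 mod 13 = 1.
h = q_inv·(m₁ − m₂) mod p = 16·(6 − 1) mod 23 = 11.
m = m₂ + h·q = 1 + 11·13 = 144.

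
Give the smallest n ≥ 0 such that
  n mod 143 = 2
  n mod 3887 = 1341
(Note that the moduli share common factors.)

gcd(143, 3887) = 13 and 13 | (1341 − 2), so the pair is consistent; merging gives n ≡ 36324 (mod 42757), where 42757 = lcm(143, 3887).
The solution is unique modulo lcm(143, 3887) = 42757.

36324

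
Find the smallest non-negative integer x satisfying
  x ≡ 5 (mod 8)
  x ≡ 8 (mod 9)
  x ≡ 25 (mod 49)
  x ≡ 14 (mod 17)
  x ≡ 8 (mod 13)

118997

The moduli are pairwise coprime; N = 8·9·49·17·13 = 779688.
N/8 = 97461; 97461 ≡ 5 (mod 8); 5·5 ≡ 1, so inverse 5.
N/9 = 86632; 86632 ≡ 7 (mod 9); 7·4 ≡ 1, so inverse 4.
N/49 = 15912; 15912 ≡ 36 (mod 49); 36·15 ≡ 1, so inverse 15.
N/17 = 45864; 45864 ≡ 15 (mod 17); 15·8 ≡ 1, so inverse 8.
N/13 = 59976; 59976 ≡ 7 (mod 13); 7·2 ≡ 1, so inverse 2.
x ≡ 5·97461·5 + 8·86632·4 + 25·15912·15 + 14·45864·8 + 8·59976·2 = 17272133.
17272133 mod 779688 = 118997.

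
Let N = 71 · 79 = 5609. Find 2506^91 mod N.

5055

Mod 71: 2506 ≡ 21; by Fermat, exponent reduces to 91 mod 70 = 21; 21^21 ≡ 14 (mod 71).
Mod 79: 2506 ≡ 57; by Fermat, exponent reduces to 91 mod 78 = 13; 57^13 ≡ 78 (mod 79).
Combine by CRT: x ≡ 14 (mod 71), x ≡ 78 (mod 79) ⇒ x ≡ 5055 (mod 5609).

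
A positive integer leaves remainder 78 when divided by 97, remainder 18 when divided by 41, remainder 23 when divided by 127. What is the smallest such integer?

The moduli are pairwise coprime; N = 97·41·127 = 505079.
N/97 = 5207; 5207 ≡ 66 (mod 97); 66·25 ≡ 1, so inverse 25.
N/41 = 12319; 12319 ≡ 19 (mod 41); 19·13 ≡ 1, so inverse 13.
N/127 = 3977; 3977 ≡ 40 (mod 127); 40·54 ≡ 1, so inverse 54.
x ≡ 78·5207·25 + 18·12319·13 + 23·3977·54 = 17975730.
17975730 mod 505079 = 297965.

297965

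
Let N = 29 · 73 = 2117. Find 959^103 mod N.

606

Mod 29: 959 ≡ 2; by Fermat, exponent reduces to 103 mod 28 = 19; 2^19 ≡ 26 (mod 29).
Mod 73: 959 ≡ 10; by Fermat, exponent reduces to 103 mod 72 = 31; 10^31 ≡ 22 (mod 73).
Combine by CRT: x ≡ 26 (mod 29), x ≡ 22 (mod 73) ⇒ x ≡ 606 (mod 2117).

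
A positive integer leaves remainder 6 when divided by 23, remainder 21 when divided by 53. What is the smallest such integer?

604

From t ≡ 6 (mod 23) write t = 6 + 23s. Substituting into t ≡ 21 (mod 53) gives 23s ≡ 15 (mod 53), and since 23⁻¹ ≡ 30 (mod 53), s ≡ 26. Hence t ≡ 6 + 23·26 = 604 (mod 1219).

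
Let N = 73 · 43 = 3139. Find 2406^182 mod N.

2710

Mod 73: 2406 ≡ 70; by Fermat, exponent reduces to 182 mod 72 = 38; 70^38 ≡ 9 (mod 73).
Mod 43: 2406 ≡ 41; by Fermat, exponent reduces to 182 mod 42 = 14; 41^14 ≡ 1 (mod 43).
Combine by CRT: x ≡ 9 (mod 73), x ≡ 1 (mod 43) ⇒ x ≡ 2710 (mod 3139).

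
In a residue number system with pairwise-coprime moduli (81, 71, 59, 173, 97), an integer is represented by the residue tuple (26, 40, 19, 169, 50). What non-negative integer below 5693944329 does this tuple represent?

2372118560

The moduli are pairwise coprime; N = 81·71·59·173·97 = 5693944329.
N/81 = 70295609; 70295609 ≡ 2 (mod 81); 2·41 ≡ 1, so inverse 41.
N/71 = 80196399; 80196399 ≡ 53 (mod 71); 53·67 ≡ 1, so inverse 67.
N/59 = 96507531; 96507531 ≡ 51 (mod 59); 51·22 ≡ 1, so inverse 22.
N/173 = 32912973; 32912973 ≡ 69 (mod 173); 69·168 ≡ 1, so inverse 168.
N/97 = 58700457; 58700457 ≡ 34 (mod 97); 34·20 ≡ 1, so inverse 20.
x ≡ 26·70295609·41 + 40·80196399·67 + 19·96507531·22 + 169·32912973·168 + 50·58700457·20 = 1323367202888.
1323367202888 mod 5693944329 = 2372118560.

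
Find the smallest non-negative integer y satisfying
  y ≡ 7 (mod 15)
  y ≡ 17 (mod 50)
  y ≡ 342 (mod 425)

2467

gcd(15, 50) = 5 and 5 | (17 − 7), so the pair is consistent; merging gives y ≡ 67 (mod 150), where 150 = lcm(15, 50).
gcd(150, 425) = 25 and 25 | (342 − 67), so the pair is consistent; merging gives y ≡ 2467 (mod 2550), where 2550 = lcm(150, 425).
The solution is unique modulo lcm(15, 50, 425) = 2550.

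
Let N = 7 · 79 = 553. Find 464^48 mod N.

Mod 7: 464 ≡ 2; since 6 | 48, by Fermat 2^48 ≡ 1 (mod 7).
Mod 79: 464 ≡ 69; 69^48 ≡ 67 (mod 79).
Combine by CRT: x ≡ 1 (mod 7), x ≡ 67 (mod 79) ⇒ x ≡ 225 (mod 553).

225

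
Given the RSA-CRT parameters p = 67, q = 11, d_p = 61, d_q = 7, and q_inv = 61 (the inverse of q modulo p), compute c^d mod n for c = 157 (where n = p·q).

240

m₁ = c^(d_p) mod p: c ≡ 23 (mod 67), and 23^61 mod 67 = 39.
m₂ = c^(d_q) mod q: c ≡ 3 (mod 11), and 3^7 mod 11 = 9.
h = q_inv·(m₁ − m₂) mod p = 61·(39 − 9) mod 67 = 21.
m = m₂ + h·q = 9 + 21·11 = 240.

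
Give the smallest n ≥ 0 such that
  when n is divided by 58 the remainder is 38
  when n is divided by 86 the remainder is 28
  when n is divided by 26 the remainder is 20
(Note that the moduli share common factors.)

6650

gcd(58, 86) = 2 and 2 | (28 − 38), so the pair is consistent; merging gives n ≡ 1662 (mod 2494), where 2494 = lcm(58, 86).
gcd(2494, 26) = 2 and 2 | (20 − 1662), so the pair is consistent; merging gives n ≡ 6650 (mod 32422), where 32422 = lcm(2494, 26).
The solution is unique modulo lcm(58, 86, 26) = 32422.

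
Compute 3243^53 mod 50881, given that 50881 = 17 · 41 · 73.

41187

Mod 17: 3243 ≡ 13; by Fermat, exponent reduces to 53 mod 16 = 5; 13^5 ≡ 13 (mod 17).
Mod 41: 3243 ≡ 4; by Fermat, exponent reduces to 53 mod 40 = 13; 4^13 ≡ 23 (mod 41).
Mod 73: 3243 ≡ 31; 31^53 ≡ 15 (mod 73).
Combine by CRT: x ≡ 13 (mod 17), x ≡ 23 (mod 41), x ≡ 15 (mod 73) ⇒ x ≡ 41187 (mod 50881).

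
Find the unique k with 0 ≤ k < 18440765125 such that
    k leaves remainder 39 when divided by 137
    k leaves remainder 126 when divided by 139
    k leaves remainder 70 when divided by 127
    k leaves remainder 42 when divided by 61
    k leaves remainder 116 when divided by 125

5184079491

The moduli are pairwise coprime; N = 137·139·127·61·125 = 18440765125.
N/137 = 134604125; 134604125 ≡ 118 (mod 137); 118·36 ≡ 1, so inverse 36.
N/139 = 132667375; 132667375 ≡ 76 (mod 139); 76·75 ≡ 1, so inverse 75.
N/127 = 145202875; 145202875 ≡ 92 (mod 127); 92·29 ≡ 1, so inverse 29.
N/61 = 302307625; 302307625 ≡ 43 (mod 61); 43·44 ≡ 1, so inverse 44.
N/125 = 147526121; 147526121 ≡ 121 (mod 125); 121·31 ≡ 1, so inverse 31.
k ≡ 39·134604125·36 + 126·132667375·75 + 70·145202875·29 + 42·302307625·44 + 116·147526121·31 = 2826621143616.
2826621143616 mod 18440765125 = 5184079491.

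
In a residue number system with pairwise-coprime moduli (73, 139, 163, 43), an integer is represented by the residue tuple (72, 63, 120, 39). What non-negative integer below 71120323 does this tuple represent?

21617343

The moduli are pairwise coprime; N = 73·139·163·43 = 71120323.
N/73 = 974251; 974251 ≡ 66 (mod 73); 66·52 ≡ 1, so inverse 52.
N/139 = 511657; 511657 ≡ 137 (mod 139); 137·69 ≡ 1, so inverse 69.
N/163 = 436321; 436321 ≡ 133 (mod 163); 133·38 ≡ 1, so inverse 38.
N/43 = 1653961; 1653961 ≡ 9 (mod 43); 9·24 ≡ 1, so inverse 24.
x ≡ 72·974251·52 + 63·511657·69 + 120·436321·38 + 39·1653961·24 = 9409499979.
9409499979 mod 71120323 = 21617343.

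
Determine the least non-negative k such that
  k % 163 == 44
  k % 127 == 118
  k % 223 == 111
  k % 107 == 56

The moduli are pairwise coprime; N = 163·127·223·107 = 493946561.
N/163 = 3030347; 3030347 ≡ 14 (mod 163); 14·35 ≡ 1, so inverse 35.
N/127 = 3889343; 3889343 ≡ 95 (mod 127); 95·123 ≡ 1, so inverse 123.
N/223 = 2215007; 2215007 ≡ 171 (mod 223); 171·30 ≡ 1, so inverse 30.
N/107 = 4616323; 4616323 ≡ 22 (mod 107); 22·73 ≡ 1, so inverse 73.
k ≡ 44·3030347·35 + 118·3889343·123 + 111·2215007·30 + 56·4616323·73 = 87364160416.
87364160416 mod 493946561 = 429565680.

429565680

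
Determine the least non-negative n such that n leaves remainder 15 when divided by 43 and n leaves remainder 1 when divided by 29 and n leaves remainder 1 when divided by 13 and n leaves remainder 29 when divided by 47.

223185

The moduli are pairwise coprime; M = 43·29·13·47 = 761917.
M/43 = 17719; 17719 ≡ 3 (mod 43); 3·29 ≡ 1, so inverse 29.
M/29 = 26273; 26273 ≡ 28 (mod 29); 28·28 ≡ 1, so inverse 28.
M/13 = 58609; 58609 ≡ 5 (mod 13); 5·8 ≡ 1, so inverse 8.
M/47 = 16211; 16211 ≡ 43 (mod 47); 43·35 ≡ 1, so inverse 35.
n ≡ 15·17719·29 + 1·26273·28 + 1·58609·8 + 29·16211·35 = 25366446.
25366446 mod 761917 = 223185.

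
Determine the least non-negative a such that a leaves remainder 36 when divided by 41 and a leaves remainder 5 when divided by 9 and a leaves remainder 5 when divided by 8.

The moduli are pairwise coprime; N = 41·9·8 = 2952.
N/41 = 72; 72 ≡ 31 (mod 41); 31·4 ≡ 1, so inverse 4.
N/9 = 328; 328 ≡ 4 (mod 9); 4·7 ≡ 1, so inverse 7.
N/8 = 369; 369 ≡ 1 (mod 8), inverse 1.
a ≡ 36·72·4 + 5·328·7 + 5·369·1 = 23693.
23693 mod 2952 = 77.

77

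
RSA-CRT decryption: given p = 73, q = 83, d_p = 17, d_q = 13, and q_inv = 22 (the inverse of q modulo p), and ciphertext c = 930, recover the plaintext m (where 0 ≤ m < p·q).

999

m₁ = c^(d_p) mod p: c ≡ 54 (mod 73), and 54^17 mod 73 = 50.
m₂ = c^(d_q) mod q: c ≡ 17 (mod 83), and 17^13 mod 83 = 3.
h = q_inv·(m₁ − m₂) mod p = 22·(50 − 3) mod 73 = 12.
m = m₂ + h·q = 3 + 12·83 = 999.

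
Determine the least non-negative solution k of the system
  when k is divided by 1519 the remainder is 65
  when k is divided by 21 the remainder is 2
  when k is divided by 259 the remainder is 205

50192

gcd(1519, 21) = 7 and 7 | (2 − 65), so the pair is consistent; merging gives k ≡ 65 (mod 4557), where 4557 = lcm(1519, 21).
gcd(4557, 259) = 7 and 7 | (205 − 65), so the pair is consistent; merging gives k ≡ 50192 (mod 168609), where 168609 = lcm(4557, 259).
The solution is unique modulo lcm(1519, 21, 259) = 168609.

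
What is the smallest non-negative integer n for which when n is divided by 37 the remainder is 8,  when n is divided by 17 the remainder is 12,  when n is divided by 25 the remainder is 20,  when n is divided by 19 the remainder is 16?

130470

The moduli are pairwise coprime; M = 37·17·25·19 = 298775.
M/37 = 8075; 8075 ≡ 9 (mod 37); 9·33 ≡ 1, so inverse 33.
M/17 = 17575; 17575 ≡ 14 (mod 17); 14·11 ≡ 1, so inverse 11.
M/25 = 11951; 11951 ≡ 1 (mod 25), inverse 1.
M/19 = 15725; 15725 ≡ 12 (mod 19); 12·8 ≡ 1, so inverse 8.
n ≡ 8·8075·33 + 12·17575·11 + 20·11951·1 + 16·15725·8 = 6703520.
6703520 mod 298775 = 130470.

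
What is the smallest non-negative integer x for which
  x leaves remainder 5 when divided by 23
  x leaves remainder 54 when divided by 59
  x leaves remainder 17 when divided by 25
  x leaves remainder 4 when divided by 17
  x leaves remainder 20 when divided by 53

7474292

From x ≡ 5 (mod 23) write x = 5 + 23t. Substituting into x ≡ 54 (mod 59) gives 23t ≡ 49 (mod 59), and since 23⁻¹ ≡ 18 (mod 59), t ≡ 56. Hence x ≡ 5 + 23·56 = 1293 (mod 1357).
From x ≡ 1293 (mod 1357) write x = 1293 + 1357t. Substituting into x ≡ 17 (mod 25) gives 1357t ≡ 24 (mod 25), and since 7⁻¹ ≡ 18 (mod 25), t ≡ 7. Hence x ≡ 1293 + 1357·7 = 10792 (mod 33925).
From x ≡ 10792 (mod 33925) write x = 10792 + 33925t. Substituting into x ≡ 4 (mod 17) gives 33925t ≡ 7 (mod 17), and since 10⁻¹ ≡ 12 (mod 17), t ≡ 16. Hence x ≡ 10792 + 33925·16 = 553592 (mod 576725).
From x ≡ 553592 (mod 576725) write x = 553592 + 576725t. Substituting into x ≡ 20 (mod 53) gives 576725t ≡ 13 (mod 53), and since 32⁻¹ ≡ 5 (mod 53), t ≡ 12. Hence x ≡ 553592 + 576725·12 = 7474292 (mod 30566425).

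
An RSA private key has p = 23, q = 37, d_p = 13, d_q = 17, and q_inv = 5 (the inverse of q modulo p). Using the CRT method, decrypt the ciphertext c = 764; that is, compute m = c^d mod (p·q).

m₁ = c^(d_p) mod p: c ≡ 5 (mod 23), and 5^13 mod 23 = 21.
m₂ = c^(d_q) mod q: c ≡ 24 (mod 37), and 24^17 mod 37 = 20.
h = q_inv·(m₁ − m₂) mod p = 5·(21 − 20) mod 23 = 5.
m = m₂ + h·q = 20 + 5·37 = 205.

205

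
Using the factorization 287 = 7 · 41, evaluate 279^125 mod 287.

237

Mod 7: 279 ≡ 6; by Fermat, exponent reduces to 125 mod 6 = 5; 6^5 ≡ 6 (mod 7).
Mod 41: 279 ≡ 33; by Fermat, exponent reduces to 125 mod 40 = 5; 33^5 ≡ 32 (mod 41).
Combine by CRT: x ≡ 6 (mod 7), x ≡ 32 (mod 41) ⇒ x ≡ 237 (mod 287).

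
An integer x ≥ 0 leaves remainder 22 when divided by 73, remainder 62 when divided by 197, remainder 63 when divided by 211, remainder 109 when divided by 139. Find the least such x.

From x ≡ 22 (mod 73) write x = 22 + 73t. Substituting into x ≡ 62 (mod 197) gives 73t ≡ 40 (mod 197), and since 73⁻¹ ≡ 27 (mod 197), t ≡ 95. Hence x ≡ 22 + 73·95 = 6957 (mod 14381).
From x ≡ 6957 (mod 14381) write x = 6957 + 14381t. Substituting into x ≡ 63 (mod 211) gives 14381t ≡ 69 (mod 211), and since 33⁻¹ ≡ 32 (mod 211), t ≡ 98. Hence x ≡ 6957 + 14381·98 = 1416295 (mod 3034391).
From x ≡ 1416295 (mod 3034391) write x = 1416295 + 3034391t. Substituting into x ≡ 109 (mod 139) gives 3034391t ≡ 85 (mod 139), and since 21⁻¹ ≡ 53 (mod 139), t ≡ 57. Hence x ≡ 1416295 + 3034391·57 = 174376582 (mod 421780349).

174376582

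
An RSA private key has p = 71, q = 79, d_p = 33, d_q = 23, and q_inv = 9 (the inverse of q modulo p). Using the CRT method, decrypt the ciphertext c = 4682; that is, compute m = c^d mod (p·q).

m₁ = c^(d_p) mod p: c ≡ 67 (mod 71), and 67^33 mod 71 = 31.
m₂ = c^(d_q) mod q: c ≡ 21 (mod 79), and 21^23 mod 79 = 22.
h = q_inv·(m₁ − m₂) mod p = 9·(31 − 22) mod 71 = 10.
m = m₂ + h·q = 22 + 10·79 = 812.

812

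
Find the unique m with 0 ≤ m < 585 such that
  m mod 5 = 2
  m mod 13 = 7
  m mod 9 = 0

From m ≡ 2 (mod 5) write m = 2 + 5t. Substituting into m ≡ 7 (mod 13) gives 5t ≡ 5 (mod 13), and since 5⁻¹ ≡ 8 (mod 13), t ≡ 1. Hence m ≡ 2 + 5·1 = 7 (mod 65).
From m ≡ 7 (mod 65) write m = 7 + 65t. Substituting into m ≡ 0 (mod 9) gives 65t ≡ 2 (mod 9), and since 2⁻¹ ≡ 5 (mod 9), t ≡ 1. Hence m ≡ 7 + 65·1 = 72 (mod 585).

72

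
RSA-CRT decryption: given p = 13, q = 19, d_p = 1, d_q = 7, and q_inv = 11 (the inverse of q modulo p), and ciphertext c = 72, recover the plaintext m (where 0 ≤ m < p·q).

m₁ = c^(d_p) mod p: c ≡ 7 (mod 13), and 7^1 mod 13 = 7.
m₂ = c^(d_q) mod q: c ≡ 15 (mod 19), and 15^7 mod 19 = 13.
h = q_inv·(m₁ − m₂) mod p = 11·(7 − 13) mod 13 = 12.
m = m₂ + h·q = 13 + 12·19 = 241.

241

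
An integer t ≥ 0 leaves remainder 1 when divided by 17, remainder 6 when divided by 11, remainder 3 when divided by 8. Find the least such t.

171

The moduli are pairwise coprime; N = 17·11·8 = 1496.
N/17 = 88; 88 ≡ 3 (mod 17); 3·6 ≡ 1, so inverse 6.
N/11 = 136; 136 ≡ 4 (mod 11); 4·3 ≡ 1, so inverse 3.
N/8 = 187; 187 ≡ 3 (mod 8); 3·3 ≡ 1, so inverse 3.
t ≡ 1·88·6 + 6·136·3 + 3·187·3 = 4659.
4659 mod 1496 = 171.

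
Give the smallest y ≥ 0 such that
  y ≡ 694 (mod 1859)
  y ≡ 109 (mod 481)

gcd(1859, 481) = 13 and 13 | (109 − 694), so the pair is consistent; merging gives y ≡ 17425 (mod 68783), where 68783 = lcm(1859, 481).
The solution is unique modulo lcm(1859, 481) = 68783.

17425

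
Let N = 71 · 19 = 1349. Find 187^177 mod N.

Mod 71: 187 ≡ 45; by Fermat, exponent reduces to 177 mod 70 = 37; 45^37 ≡ 37 (mod 71).
Mod 19: 187 ≡ 16; by Fermat, exponent reduces to 177 mod 18 = 15; 16^15 ≡ 7 (mod 19).
Combine by CRT: x ≡ 37 (mod 71), x ≡ 7 (mod 19) ⇒ x ≡ 463 (mod 1349).

463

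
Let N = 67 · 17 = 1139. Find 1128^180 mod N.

89

Mod 67: 1128 ≡ 56; by Fermat, exponent reduces to 180 mod 66 = 48; 56^48 ≡ 22 (mod 67).
Mod 17: 1128 ≡ 6; by Fermat, exponent reduces to 180 mod 16 = 4; 6^4 ≡ 4 (mod 17).
Combine by CRT: x ≡ 22 (mod 67), x ≡ 4 (mod 17) ⇒ x ≡ 89 (mod 1139).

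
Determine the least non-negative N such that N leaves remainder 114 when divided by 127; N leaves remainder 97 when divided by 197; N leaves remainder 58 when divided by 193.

Combine the congruences pairwise.
From N ≡ 114 (mod 127) write N = 114 + 127t. Substituting into N ≡ 97 (mod 197) gives 127t ≡ 180 (mod 197), and since 127⁻¹ ≡ 121 (mod 197), t ≡ 110. Hence N ≡ 114 + 127·110 = 14084 (mod 25019).
From N ≡ 14084 (mod 25019) write N = 14084 + 25019t. Substituting into N ≡ 58 (mod 193) gives 25019t ≡ 63 (mod 193), and since 122⁻¹ ≡ 106 (mod 193), t ≡ 116. Hence N ≡ 14084 + 25019·116 = 2916288 (mod 4828667).

2916288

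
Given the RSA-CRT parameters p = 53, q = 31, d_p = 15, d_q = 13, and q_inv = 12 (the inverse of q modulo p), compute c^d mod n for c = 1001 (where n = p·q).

m₁ = c^(d_p) mod p: c ≡ 47 (mod 53), and 47^15 mod 53 = 36.
m₂ = c^(d_q) mod q: c ≡ 9 (mod 31), and 9^13 mod 31 = 18.
h = q_inv·(m₁ − m₂) mod p = 12·(36 − 18) mod 53 = 4.
m = m₂ + h·q = 18 + 4·31 = 142.

142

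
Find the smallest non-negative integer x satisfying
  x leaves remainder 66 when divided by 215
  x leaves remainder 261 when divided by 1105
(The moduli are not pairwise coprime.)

gcd(215, 1105) = 5 and 5 | (261 − 66), so the pair is consistent; merging gives x ≡ 16836 (mod 47515), where 47515 = lcm(215, 1105).
The solution is unique modulo lcm(215, 1105) = 47515.

16836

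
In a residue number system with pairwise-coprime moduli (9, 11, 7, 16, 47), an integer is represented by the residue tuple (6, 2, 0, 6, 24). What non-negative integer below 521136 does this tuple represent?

251286

The moduli are pairwise coprime; N = 9·11·7·16·47 = 521136.
N/9 = 57904; 57904 ≡ 7 (mod 9); 7·4 ≡ 1, so inverse 4.
N/11 = 47376; 47376 ≡ 10 (mod 11); 10·10 ≡ 1, so inverse 10.
N/7 = 74448; 74448 ≡ 3 (mod 7); 3·5 ≡ 1, so inverse 5.
N/16 = 32571; 32571 ≡ 11 (mod 16); 11·3 ≡ 1, so inverse 3.
N/47 = 11088; 11088 ≡ 43 (mod 47); 43·35 ≡ 1, so inverse 35.
x ≡ 6·57904·4 + 2·47376·10 + 0·74448·5 + 6·32571·3 + 24·11088·35 = 12237414.
12237414 mod 521136 = 251286.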